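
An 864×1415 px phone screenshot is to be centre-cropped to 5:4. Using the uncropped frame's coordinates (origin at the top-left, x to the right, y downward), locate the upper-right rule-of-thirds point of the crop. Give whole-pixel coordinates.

864/1415 < 5/4, so the 5:4 crop keeps the full width 864 and trims height to 864 × 4/5 = 691.20 px.
Top offset = (1415 − 691.20)/2 = 361.90 px; left offset = 0.
Upper-right is two-thirds across and one-third down within the crop:
x = 0.00 + 2 × 864.00/3 ≈ 576; y = 361.90 + 1 × 691.20/3 ≈ 592.

x = 576 px, y = 592 px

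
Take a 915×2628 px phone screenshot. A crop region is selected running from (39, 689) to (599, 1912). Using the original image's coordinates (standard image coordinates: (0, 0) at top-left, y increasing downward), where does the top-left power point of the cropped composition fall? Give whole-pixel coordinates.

x = 226 px, y = 1097 px

Crop width = 599 − 39 = 560 px; one third is 186.67 px.
Crop height = 1912 − 689 = 1223 px; one third is 407.67 px.
The top-left point is one-third across and one-third down within the crop:
x = 39 + 1 × 186.67 ≈ 226; y = 689 + 1 × 407.67 ≈ 1097.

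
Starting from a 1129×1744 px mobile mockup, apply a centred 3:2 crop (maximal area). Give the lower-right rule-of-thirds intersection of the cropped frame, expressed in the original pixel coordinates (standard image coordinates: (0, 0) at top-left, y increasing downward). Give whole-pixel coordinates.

1129/1744 < 3/2, so the 3:2 crop keeps the full width 1129 and trims height to 1129 × 2/3 = 752.67 px.
Top offset = (1744 − 752.67)/2 = 495.67 px; left offset = 0.
Lower-right is two-thirds across and two-thirds down within the crop:
x = 0.00 + 2 × 1129.00/3 ≈ 753; y = 495.67 + 2 × 752.67/3 ≈ 997.

(753, 997)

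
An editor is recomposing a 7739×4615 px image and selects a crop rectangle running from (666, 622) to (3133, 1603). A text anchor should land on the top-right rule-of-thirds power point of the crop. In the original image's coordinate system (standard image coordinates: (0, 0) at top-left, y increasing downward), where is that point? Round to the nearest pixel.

Crop width = 3133 − 666 = 2467 px; one third is 822.33 px.
Crop height = 1603 − 622 = 981 px; one third is 327.00 px.
The top-right point is two-thirds across and one-third down within the crop:
x = 666 + 2 × 822.33 ≈ 2311; y = 622 + 1 × 327.00 ≈ 949.

x = 2311 px, y = 949 px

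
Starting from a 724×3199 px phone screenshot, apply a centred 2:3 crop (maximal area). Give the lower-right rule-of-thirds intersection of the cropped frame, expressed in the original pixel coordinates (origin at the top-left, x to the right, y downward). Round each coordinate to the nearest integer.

(483, 1781)

724/3199 < 2/3, so the 2:3 crop keeps the full width 724 and trims height to 724 × 3/2 = 1086.00 px.
Top offset = (3199 − 1086.00)/2 = 1056.50 px; left offset = 0.
Lower-right is two-thirds across and two-thirds down within the crop:
x = 0.00 + 2 × 724.00/3 ≈ 483; y = 1056.50 + 2 × 1086.00/3 ≈ 1781.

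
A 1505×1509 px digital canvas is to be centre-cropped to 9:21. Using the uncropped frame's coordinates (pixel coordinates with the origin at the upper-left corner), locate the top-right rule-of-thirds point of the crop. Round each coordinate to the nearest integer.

1505/1509 > 9/21, so the 9:21 crop keeps the full height 1509 and trims width to 1509 × 9/21 = 646.71 px.
Left offset = (1505 − 646.71)/2 = 429.14 px; top offset = 0.
Top-right is two-thirds across and one-third down within the crop:
x = 429.14 + 2 × 646.71/3 ≈ 860; y = 0.00 + 1 × 1509.00/3 ≈ 503.

(860, 503)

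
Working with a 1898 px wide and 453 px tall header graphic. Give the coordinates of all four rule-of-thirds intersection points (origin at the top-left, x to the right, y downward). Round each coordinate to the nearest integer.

One third of 1898 is 632.67; one third of 453 is 151.
Vertical third lines at x = 633 and x = 1265; horizontal third lines at y = 151 and y = 302.

(633, 151), (1265, 151), (633, 302), (1265, 302)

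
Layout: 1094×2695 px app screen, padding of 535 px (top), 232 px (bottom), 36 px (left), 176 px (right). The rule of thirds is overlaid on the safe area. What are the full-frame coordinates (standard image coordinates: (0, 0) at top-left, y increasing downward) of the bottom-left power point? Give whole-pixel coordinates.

Content width = 1094 − 36 − 176 = 882 px; content height = 2695 − 535 − 232 = 1928 px.
Bottom-left is one-third across and two-thirds down within the safe area.
x = 36 + 1 × 882/3 = 36 + 294.00 ≈ 330
y = 535 + 2 × 1928/3 = 535 + 1285.33 ≈ 1820

x = 330 px, y = 1820 px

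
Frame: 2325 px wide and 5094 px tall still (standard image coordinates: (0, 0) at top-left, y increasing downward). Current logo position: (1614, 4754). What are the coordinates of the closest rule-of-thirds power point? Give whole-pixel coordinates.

Third lines: x ∈ {775, 1550}, y ∈ {1698, 3396}.
1614 is closer to x = 1550; 4754 is closer to y = 3396.
So the nearest intersection is the lower-right power point.

(1550, 3396)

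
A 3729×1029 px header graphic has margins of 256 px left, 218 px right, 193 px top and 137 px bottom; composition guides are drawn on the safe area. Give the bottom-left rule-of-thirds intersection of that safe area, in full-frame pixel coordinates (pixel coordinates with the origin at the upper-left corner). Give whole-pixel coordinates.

Content width = 3729 − 256 − 218 = 3255 px; content height = 1029 − 193 − 137 = 699 px.
Bottom-left is one-third across and two-thirds down within the safe area.
x = 256 + 1 × 3255/3 = 256 + 1085.00 ≈ 1341
y = 193 + 2 × 699/3 = 193 + 466.00 ≈ 659

x = 1341 px, y = 659 px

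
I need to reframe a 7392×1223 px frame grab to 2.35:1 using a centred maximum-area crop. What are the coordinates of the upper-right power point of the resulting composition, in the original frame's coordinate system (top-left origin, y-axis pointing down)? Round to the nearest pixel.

7392/1223 > 2.35/1, so the 2.35:1 crop keeps the full height 1223 and trims width to 1223 × 2.35/1 = 2874.05 px.
Left offset = (7392 − 2874.05)/2 = 2258.97 px; top offset = 0.
Upper-right is two-thirds across and one-third down within the crop:
x = 2258.97 + 2 × 2874.05/3 ≈ 4175; y = 0.00 + 1 × 1223.00/3 ≈ 408.

(4175, 408)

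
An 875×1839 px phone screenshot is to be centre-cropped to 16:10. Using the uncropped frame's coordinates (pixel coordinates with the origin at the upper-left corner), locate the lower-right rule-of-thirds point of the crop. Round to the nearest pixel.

875/1839 < 16/10, so the 16:10 crop keeps the full width 875 and trims height to 875 × 10/16 = 546.88 px.
Top offset = (1839 − 546.88)/2 = 646.06 px; left offset = 0.
Lower-right is two-thirds across and two-thirds down within the crop:
x = 0.00 + 2 × 875.00/3 ≈ 583; y = 646.06 + 2 × 546.88/3 ≈ 1011.

(583, 1011)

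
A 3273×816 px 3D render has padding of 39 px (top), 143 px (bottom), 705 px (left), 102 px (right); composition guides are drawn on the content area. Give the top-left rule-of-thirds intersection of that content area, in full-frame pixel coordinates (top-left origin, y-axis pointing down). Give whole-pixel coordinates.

x = 1527 px, y = 250 px

Content width = 3273 − 705 − 102 = 2466 px; content height = 816 − 39 − 143 = 634 px.
Top-left is one-third across and one-third down within the content area.
x = 705 + 1 × 2466/3 = 705 + 822.00 ≈ 1527
y = 39 + 1 × 634/3 = 39 + 211.33 ≈ 250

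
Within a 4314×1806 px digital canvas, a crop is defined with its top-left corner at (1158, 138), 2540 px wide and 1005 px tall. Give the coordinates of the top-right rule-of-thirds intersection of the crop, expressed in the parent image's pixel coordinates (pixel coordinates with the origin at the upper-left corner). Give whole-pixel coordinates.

One third of the crop width 2540 is 846.67 px.
One third of the crop height 1005 is 335.00 px.
The top-right point is two-thirds across and one-third down within the crop:
x = 1158 + 2 × 846.67 ≈ 2851; y = 138 + 1 × 335.00 ≈ 473.

(2851, 473)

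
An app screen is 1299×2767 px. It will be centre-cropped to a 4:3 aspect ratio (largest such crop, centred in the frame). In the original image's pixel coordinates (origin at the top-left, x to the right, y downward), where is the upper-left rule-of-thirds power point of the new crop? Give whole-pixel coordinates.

1299/2767 < 4/3, so the 4:3 crop keeps the full width 1299 and trims height to 1299 × 3/4 = 974.25 px.
Top offset = (2767 − 974.25)/2 = 896.38 px; left offset = 0.
Upper-left is one-third across and one-third down within the crop:
x = 0.00 + 1 × 1299.00/3 ≈ 433; y = 896.38 + 1 × 974.25/3 ≈ 1221.

x = 433 px, y = 1221 px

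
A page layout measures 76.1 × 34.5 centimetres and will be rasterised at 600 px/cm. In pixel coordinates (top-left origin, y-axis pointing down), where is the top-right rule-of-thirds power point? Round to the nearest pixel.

In pixels the canvas is 76.1 × 600 = 45660 wide and 34.5 × 600 = 20700 tall.
The top-right point is two-thirds across and one-third down:
x = 2 × 45660/3 ≈ 30440; y = 1 × 20700/3 ≈ 6900.

x = 30440 px, y = 6900 px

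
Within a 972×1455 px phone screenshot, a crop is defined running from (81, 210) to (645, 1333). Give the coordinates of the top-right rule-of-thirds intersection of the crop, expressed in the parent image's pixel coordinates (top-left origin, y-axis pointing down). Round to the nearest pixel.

Crop width = 645 − 81 = 564 px; one third is 188.00 px.
Crop height = 1333 − 210 = 1123 px; one third is 374.33 px.
The top-right point is two-thirds across and one-third down within the crop:
x = 81 + 2 × 188.00 ≈ 457; y = 210 + 1 × 374.33 ≈ 584.

x = 457 px, y = 584 px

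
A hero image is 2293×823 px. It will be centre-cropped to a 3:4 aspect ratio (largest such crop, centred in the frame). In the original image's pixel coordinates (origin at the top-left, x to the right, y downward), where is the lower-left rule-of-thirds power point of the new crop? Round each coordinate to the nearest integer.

(1044, 549)

2293/823 > 3/4, so the 3:4 crop keeps the full height 823 and trims width to 823 × 3/4 = 617.25 px.
Left offset = (2293 − 617.25)/2 = 837.88 px; top offset = 0.
Lower-left is one-third across and two-thirds down within the crop:
x = 837.88 + 1 × 617.25/3 ≈ 1044; y = 0.00 + 2 × 823.00/3 ≈ 549.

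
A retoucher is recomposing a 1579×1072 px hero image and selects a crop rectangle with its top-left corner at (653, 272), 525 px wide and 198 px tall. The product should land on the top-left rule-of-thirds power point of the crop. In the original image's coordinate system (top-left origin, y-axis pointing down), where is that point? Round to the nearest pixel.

x = 828 px, y = 338 px

One third of the crop width 525 is 175.00 px.
One third of the crop height 198 is 66.00 px.
The top-left point is one-third across and one-third down within the crop:
x = 653 + 1 × 175.00 ≈ 828; y = 272 + 1 × 66.00 ≈ 338.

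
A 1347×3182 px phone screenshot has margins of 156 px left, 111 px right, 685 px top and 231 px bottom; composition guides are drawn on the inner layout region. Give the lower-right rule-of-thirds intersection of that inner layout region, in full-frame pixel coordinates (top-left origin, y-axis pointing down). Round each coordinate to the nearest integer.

(876, 2196)

Content width = 1347 − 156 − 111 = 1080 px; content height = 3182 − 685 − 231 = 2266 px.
Lower-right is two-thirds across and two-thirds down within the inner layout region.
x = 156 + 2 × 1080/3 = 156 + 720.00 ≈ 876
y = 685 + 2 × 2266/3 = 685 + 1510.67 ≈ 2196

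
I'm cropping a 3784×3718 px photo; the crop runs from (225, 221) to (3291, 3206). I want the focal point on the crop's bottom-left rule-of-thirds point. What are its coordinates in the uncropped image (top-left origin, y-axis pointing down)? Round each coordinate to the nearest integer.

Crop width = 3291 − 225 = 3066 px; one third is 1022.00 px.
Crop height = 3206 − 221 = 2985 px; one third is 995.00 px.
The bottom-left point is one-third across and two-thirds down within the crop:
x = 225 + 1 × 1022.00 ≈ 1247; y = 221 + 2 × 995.00 ≈ 2211.

x = 1247 px, y = 2211 px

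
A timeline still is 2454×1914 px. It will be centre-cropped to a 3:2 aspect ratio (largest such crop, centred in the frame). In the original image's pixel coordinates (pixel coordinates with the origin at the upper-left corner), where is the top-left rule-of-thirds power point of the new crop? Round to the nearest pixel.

x = 818 px, y = 684 px

2454/1914 < 3/2, so the 3:2 crop keeps the full width 2454 and trims height to 2454 × 2/3 = 1636.00 px.
Top offset = (1914 − 1636.00)/2 = 139.00 px; left offset = 0.
Top-left is one-third across and one-third down within the crop:
x = 0.00 + 1 × 2454.00/3 ≈ 818; y = 139.00 + 1 × 1636.00/3 ≈ 684.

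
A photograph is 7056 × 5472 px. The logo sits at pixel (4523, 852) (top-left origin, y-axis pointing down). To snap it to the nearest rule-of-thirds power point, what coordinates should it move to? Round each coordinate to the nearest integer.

(4704, 1824)

Third lines: x ∈ {2352, 4704}, y ∈ {1824, 3648}.
4523 is closer to x = 4704; 852 is closer to y = 1824.
So the nearest intersection is the upper-right power point.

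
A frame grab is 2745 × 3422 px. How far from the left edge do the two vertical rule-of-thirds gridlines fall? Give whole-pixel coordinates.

x = 915 px and x = 1830 px

2745 / 3 = 915, so the vertical lines sit at one and two thirds of 2745.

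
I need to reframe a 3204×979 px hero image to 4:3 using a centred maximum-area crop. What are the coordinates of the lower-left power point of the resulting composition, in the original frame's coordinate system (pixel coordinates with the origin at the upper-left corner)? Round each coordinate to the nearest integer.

3204/979 > 4/3, so the 4:3 crop keeps the full height 979 and trims width to 979 × 4/3 = 1305.33 px.
Left offset = (3204 − 1305.33)/2 = 949.33 px; top offset = 0.
Lower-left is one-third across and two-thirds down within the crop:
x = 949.33 + 1 × 1305.33/3 ≈ 1384; y = 0.00 + 2 × 979.00/3 ≈ 653.

x = 1384 px, y = 653 px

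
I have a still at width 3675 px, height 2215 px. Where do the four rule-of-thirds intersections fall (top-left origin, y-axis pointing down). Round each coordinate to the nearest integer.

(1225, 738), (2450, 738), (1225, 1477), (2450, 1477)

One third of 3675 is 1225; one third of 2215 is 738.33.
Vertical third lines at x = 1225 and x = 2450; horizontal third lines at y = 738 and y = 1477.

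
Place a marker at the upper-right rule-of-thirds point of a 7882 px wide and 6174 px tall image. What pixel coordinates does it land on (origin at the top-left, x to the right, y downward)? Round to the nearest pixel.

The upper-right point sits two-thirds of the way across and one-third of the way down.
x = 2 × 7882/3 ≈ 5255; y = 1 × 6174/3 ≈ 2058.

x = 5255 px, y = 2058 px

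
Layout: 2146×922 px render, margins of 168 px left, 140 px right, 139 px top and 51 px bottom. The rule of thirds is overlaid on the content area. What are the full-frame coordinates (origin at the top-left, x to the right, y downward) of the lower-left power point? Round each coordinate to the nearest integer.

x = 781 px, y = 627 px

Content width = 2146 − 168 − 140 = 1838 px; content height = 922 − 139 − 51 = 732 px.
Lower-left is one-third across and two-thirds down within the content area.
x = 168 + 1 × 1838/3 = 168 + 612.67 ≈ 781
y = 139 + 2 × 732/3 = 139 + 488.00 ≈ 627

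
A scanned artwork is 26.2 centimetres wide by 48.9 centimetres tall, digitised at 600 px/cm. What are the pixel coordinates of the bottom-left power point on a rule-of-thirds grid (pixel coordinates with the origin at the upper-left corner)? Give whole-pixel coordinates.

x = 5240 px, y = 19560 px

In pixels the canvas is 26.2 × 600 = 15720 wide and 48.9 × 600 = 29340 tall.
The bottom-left point is one-third across and two-thirds down:
x = 1 × 15720/3 ≈ 5240; y = 2 × 29340/3 ≈ 19560.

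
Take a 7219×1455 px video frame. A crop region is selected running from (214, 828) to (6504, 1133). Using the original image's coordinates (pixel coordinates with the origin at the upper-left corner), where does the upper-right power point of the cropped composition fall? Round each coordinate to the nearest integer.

Crop width = 6504 − 214 = 6290 px; one third is 2096.67 px.
Crop height = 1133 − 828 = 305 px; one third is 101.67 px.
The upper-right point is two-thirds across and one-third down within the crop:
x = 214 + 2 × 2096.67 ≈ 4407; y = 828 + 1 × 101.67 ≈ 930.

x = 4407 px, y = 930 px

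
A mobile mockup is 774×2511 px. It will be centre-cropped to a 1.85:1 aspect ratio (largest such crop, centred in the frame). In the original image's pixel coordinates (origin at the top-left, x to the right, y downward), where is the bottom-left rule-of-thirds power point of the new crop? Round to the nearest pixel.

x = 258 px, y = 1325 px

774/2511 < 1.85/1, so the 1.85:1 crop keeps the full width 774 and trims height to 774 × 1/1.85 = 418.38 px.
Top offset = (2511 − 418.38)/2 = 1046.31 px; left offset = 0.
Bottom-left is one-third across and two-thirds down within the crop:
x = 0.00 + 1 × 774.00/3 ≈ 258; y = 1046.31 + 2 × 418.38/3 ≈ 1325.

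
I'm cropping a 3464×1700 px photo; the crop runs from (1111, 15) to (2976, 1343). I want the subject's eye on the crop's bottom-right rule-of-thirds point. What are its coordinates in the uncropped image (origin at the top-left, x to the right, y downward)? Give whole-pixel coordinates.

Crop width = 2976 − 1111 = 1865 px; one third is 621.67 px.
Crop height = 1343 − 15 = 1328 px; one third is 442.67 px.
The bottom-right point is two-thirds across and two-thirds down within the crop:
x = 1111 + 2 × 621.67 ≈ 2354; y = 15 + 2 × 442.67 ≈ 900.

(2354, 900)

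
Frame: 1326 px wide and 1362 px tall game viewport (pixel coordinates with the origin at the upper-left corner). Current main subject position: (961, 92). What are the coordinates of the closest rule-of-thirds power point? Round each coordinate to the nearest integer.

Third lines: x ∈ {442, 884}, y ∈ {454, 908}.
961 is closer to x = 884; 92 is closer to y = 454.
So the nearest intersection is the upper-right power point.

x = 884 px, y = 454 px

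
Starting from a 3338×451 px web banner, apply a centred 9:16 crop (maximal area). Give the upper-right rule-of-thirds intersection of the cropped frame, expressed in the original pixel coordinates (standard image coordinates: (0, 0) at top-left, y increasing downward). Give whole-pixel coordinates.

3338/451 > 9/16, so the 9:16 crop keeps the full height 451 and trims width to 451 × 9/16 = 253.69 px.
Left offset = (3338 − 253.69)/2 = 1542.16 px; top offset = 0.
Upper-right is two-thirds across and one-third down within the crop:
x = 1542.16 + 2 × 253.69/3 ≈ 1711; y = 0.00 + 1 × 451.00/3 ≈ 150.

x = 1711 px, y = 150 px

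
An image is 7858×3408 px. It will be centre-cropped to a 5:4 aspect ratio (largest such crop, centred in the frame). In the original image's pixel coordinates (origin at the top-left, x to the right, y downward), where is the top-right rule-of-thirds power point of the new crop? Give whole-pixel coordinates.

(4639, 1136)

7858/3408 > 5/4, so the 5:4 crop keeps the full height 3408 and trims width to 3408 × 5/4 = 4260.00 px.
Left offset = (7858 − 4260.00)/2 = 1799.00 px; top offset = 0.
Top-right is two-thirds across and one-third down within the crop:
x = 1799.00 + 2 × 4260.00/3 ≈ 4639; y = 0.00 + 1 × 3408.00/3 ≈ 1136.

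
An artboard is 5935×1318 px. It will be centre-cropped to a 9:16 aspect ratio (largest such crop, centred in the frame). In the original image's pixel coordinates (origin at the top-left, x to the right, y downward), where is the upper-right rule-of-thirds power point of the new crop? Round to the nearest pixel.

x = 3091 px, y = 439 px

5935/1318 > 9/16, so the 9:16 crop keeps the full height 1318 and trims width to 1318 × 9/16 = 741.38 px.
Left offset = (5935 − 741.38)/2 = 2596.81 px; top offset = 0.
Upper-right is two-thirds across and one-third down within the crop:
x = 2596.81 + 2 × 741.38/3 ≈ 3091; y = 0.00 + 1 × 1318.00/3 ≈ 439.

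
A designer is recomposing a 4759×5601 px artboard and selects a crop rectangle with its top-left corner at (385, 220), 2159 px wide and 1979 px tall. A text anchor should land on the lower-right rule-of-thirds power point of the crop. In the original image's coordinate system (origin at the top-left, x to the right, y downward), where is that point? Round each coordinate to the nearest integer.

One third of the crop width 2159 is 719.67 px.
One third of the crop height 1979 is 659.67 px.
The lower-right point is two-thirds across and two-thirds down within the crop:
x = 385 + 2 × 719.67 ≈ 1824; y = 220 + 2 × 659.67 ≈ 1539.

x = 1824 px, y = 1539 px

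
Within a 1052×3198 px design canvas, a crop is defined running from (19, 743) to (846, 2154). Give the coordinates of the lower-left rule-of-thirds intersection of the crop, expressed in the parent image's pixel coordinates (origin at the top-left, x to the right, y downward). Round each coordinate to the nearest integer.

(295, 1684)

Crop width = 846 − 19 = 827 px; one third is 275.67 px.
Crop height = 2154 − 743 = 1411 px; one third is 470.33 px.
The lower-left point is one-third across and two-thirds down within the crop:
x = 19 + 1 × 275.67 ≈ 295; y = 743 + 2 × 470.33 ≈ 1684.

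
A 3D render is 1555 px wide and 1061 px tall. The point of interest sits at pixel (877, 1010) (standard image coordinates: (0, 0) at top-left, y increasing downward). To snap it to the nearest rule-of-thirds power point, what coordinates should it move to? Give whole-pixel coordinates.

Third lines: x ∈ {518, 1037}, y ∈ {354, 707}.
877 is closer to x = 1037; 1010 is closer to y = 707.
So the nearest intersection is the lower-right power point.

x = 1037 px, y = 707 px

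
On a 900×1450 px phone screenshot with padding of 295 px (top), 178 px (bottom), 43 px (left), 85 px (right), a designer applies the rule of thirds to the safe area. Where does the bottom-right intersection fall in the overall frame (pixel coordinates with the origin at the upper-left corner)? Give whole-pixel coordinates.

(558, 946)

Content width = 900 − 43 − 85 = 772 px; content height = 1450 − 295 − 178 = 977 px.
Bottom-right is two-thirds across and two-thirds down within the safe area.
x = 43 + 2 × 772/3 = 43 + 514.67 ≈ 558
y = 295 + 2 × 977/3 = 295 + 651.33 ≈ 946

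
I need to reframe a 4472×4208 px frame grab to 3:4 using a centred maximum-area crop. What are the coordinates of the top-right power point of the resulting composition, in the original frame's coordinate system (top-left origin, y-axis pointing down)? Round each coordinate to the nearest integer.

(2762, 1403)

4472/4208 > 3/4, so the 3:4 crop keeps the full height 4208 and trims width to 4208 × 3/4 = 3156.00 px.
Left offset = (4472 − 3156.00)/2 = 658.00 px; top offset = 0.
Top-right is two-thirds across and one-third down within the crop:
x = 658.00 + 2 × 3156.00/3 ≈ 2762; y = 0.00 + 1 × 4208.00/3 ≈ 1403.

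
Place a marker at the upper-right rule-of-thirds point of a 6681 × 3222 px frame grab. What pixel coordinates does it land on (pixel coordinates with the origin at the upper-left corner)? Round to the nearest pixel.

x = 4454 px, y = 1074 px

The upper-right point sits two-thirds of the way across and one-third of the way down.
x = 2 × 6681/3 ≈ 4454; y = 1 × 3222/3 ≈ 1074.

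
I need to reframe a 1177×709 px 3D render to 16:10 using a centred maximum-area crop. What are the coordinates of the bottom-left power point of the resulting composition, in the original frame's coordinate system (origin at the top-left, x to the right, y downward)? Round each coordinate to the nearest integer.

x = 399 px, y = 473 px

1177/709 > 16/10, so the 16:10 crop keeps the full height 709 and trims width to 709 × 16/10 = 1134.40 px.
Left offset = (1177 − 1134.40)/2 = 21.30 px; top offset = 0.
Bottom-left is one-third across and two-thirds down within the crop:
x = 21.30 + 1 × 1134.40/3 ≈ 399; y = 0.00 + 2 × 709.00/3 ≈ 473.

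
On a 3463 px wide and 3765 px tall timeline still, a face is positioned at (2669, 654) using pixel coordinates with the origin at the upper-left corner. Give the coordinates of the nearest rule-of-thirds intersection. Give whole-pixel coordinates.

x = 2309 px, y = 1255 px

Third lines: x ∈ {1154, 2309}, y ∈ {1255, 2510}.
2669 is closer to x = 2309; 654 is closer to y = 1255.
So the nearest intersection is the upper-right power point.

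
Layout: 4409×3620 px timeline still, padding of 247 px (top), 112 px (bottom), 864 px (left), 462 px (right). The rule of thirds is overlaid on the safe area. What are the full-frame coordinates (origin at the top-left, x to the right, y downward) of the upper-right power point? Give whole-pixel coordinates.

x = 2919 px, y = 1334 px

Content width = 4409 − 864 − 462 = 3083 px; content height = 3620 − 247 − 112 = 3261 px.
Upper-right is two-thirds across and one-third down within the safe area.
x = 864 + 2 × 3083/3 = 864 + 2055.33 ≈ 2919
y = 247 + 1 × 3261/3 = 247 + 1087.00 ≈ 1334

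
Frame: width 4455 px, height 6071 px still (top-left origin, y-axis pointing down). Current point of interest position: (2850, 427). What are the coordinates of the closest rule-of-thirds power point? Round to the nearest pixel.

Third lines: x ∈ {1485, 2970}, y ∈ {2024, 4047}.
2850 is closer to x = 2970; 427 is closer to y = 2024.
So the nearest intersection is the upper-right power point.

(2970, 2024)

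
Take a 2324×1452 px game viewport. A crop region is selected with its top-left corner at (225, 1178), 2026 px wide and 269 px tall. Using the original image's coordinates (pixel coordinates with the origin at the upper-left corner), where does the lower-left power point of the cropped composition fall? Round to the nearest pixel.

(900, 1357)

One third of the crop width 2026 is 675.33 px.
One third of the crop height 269 is 89.67 px.
The lower-left point is one-third across and two-thirds down within the crop:
x = 225 + 1 × 675.33 ≈ 900; y = 1178 + 2 × 89.67 ≈ 1357.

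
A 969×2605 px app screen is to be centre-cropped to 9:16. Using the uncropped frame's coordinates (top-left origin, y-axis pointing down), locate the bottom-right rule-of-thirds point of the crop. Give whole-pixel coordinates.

969/2605 < 9/16, so the 9:16 crop keeps the full width 969 and trims height to 969 × 16/9 = 1722.67 px.
Top offset = (2605 − 1722.67)/2 = 441.17 px; left offset = 0.
Bottom-right is two-thirds across and two-thirds down within the crop:
x = 0.00 + 2 × 969.00/3 ≈ 646; y = 441.17 + 2 × 1722.67/3 ≈ 1590.

(646, 1590)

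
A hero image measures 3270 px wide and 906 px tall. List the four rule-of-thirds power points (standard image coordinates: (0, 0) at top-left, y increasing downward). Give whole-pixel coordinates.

One third of 3270 is 1090; one third of 906 is 302.
Vertical third lines at x = 1090 and x = 2180; horizontal third lines at y = 302 and y = 604.

(1090, 302), (2180, 302), (1090, 604), (2180, 604)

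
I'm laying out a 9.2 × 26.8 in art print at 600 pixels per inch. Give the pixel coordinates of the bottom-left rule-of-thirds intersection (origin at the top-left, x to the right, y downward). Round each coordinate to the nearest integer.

In pixels the canvas is 9.2 × 600 = 5520 wide and 26.8 × 600 = 16080 tall.
The bottom-left point is one-third across and two-thirds down:
x = 1 × 5520/3 ≈ 1840; y = 2 × 16080/3 ≈ 10720.

(1840, 10720)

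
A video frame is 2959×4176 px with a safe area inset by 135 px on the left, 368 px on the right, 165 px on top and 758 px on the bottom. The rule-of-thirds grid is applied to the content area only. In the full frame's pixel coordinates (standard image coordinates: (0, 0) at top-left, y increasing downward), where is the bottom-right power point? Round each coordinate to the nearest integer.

(1772, 2334)

Content width = 2959 − 135 − 368 = 2456 px; content height = 4176 − 165 − 758 = 3253 px.
Bottom-right is two-thirds across and two-thirds down within the content area.
x = 135 + 2 × 2456/3 = 135 + 1637.33 ≈ 1772
y = 165 + 2 × 3253/3 = 165 + 2168.67 ≈ 2334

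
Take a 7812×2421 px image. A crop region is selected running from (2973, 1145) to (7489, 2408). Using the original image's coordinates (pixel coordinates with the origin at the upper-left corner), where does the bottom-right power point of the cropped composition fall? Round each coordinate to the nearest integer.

Crop width = 7489 − 2973 = 4516 px; one third is 1505.33 px.
Crop height = 2408 − 1145 = 1263 px; one third is 421.00 px.
The bottom-right point is two-thirds across and two-thirds down within the crop:
x = 2973 + 2 × 1505.33 ≈ 5984; y = 1145 + 2 × 421.00 ≈ 1987.

(5984, 1987)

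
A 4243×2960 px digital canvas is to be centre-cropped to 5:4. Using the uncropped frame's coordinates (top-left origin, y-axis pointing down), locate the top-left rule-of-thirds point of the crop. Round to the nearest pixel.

(1505, 987)

4243/2960 > 5/4, so the 5:4 crop keeps the full height 2960 and trims width to 2960 × 5/4 = 3700.00 px.
Left offset = (4243 − 3700.00)/2 = 271.50 px; top offset = 0.
Top-left is one-third across and one-third down within the crop:
x = 271.50 + 1 × 3700.00/3 ≈ 1505; y = 0.00 + 1 × 2960.00/3 ≈ 987.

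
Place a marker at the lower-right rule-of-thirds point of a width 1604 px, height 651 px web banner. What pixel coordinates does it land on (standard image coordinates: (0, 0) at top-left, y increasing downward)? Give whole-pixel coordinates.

The lower-right point sits two-thirds of the way across and two-thirds of the way down.
x = 2 × 1604/3 ≈ 1069; y = 2 × 651/3 ≈ 434.

(1069, 434)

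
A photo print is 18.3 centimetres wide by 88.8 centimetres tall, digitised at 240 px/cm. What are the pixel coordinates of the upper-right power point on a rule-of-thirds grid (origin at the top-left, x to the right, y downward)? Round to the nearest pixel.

In pixels the canvas is 18.3 × 240 = 4392 wide and 88.8 × 240 = 21312 tall.
The upper-right point is two-thirds across and one-third down:
x = 2 × 4392/3 ≈ 2928; y = 1 × 21312/3 ≈ 7104.

(2928, 7104)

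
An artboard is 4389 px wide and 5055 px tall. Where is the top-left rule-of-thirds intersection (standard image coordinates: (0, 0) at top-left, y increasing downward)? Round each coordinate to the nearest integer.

The top-left point sits one-third of the way across and one-third of the way down.
x = 1 × 4389/3 ≈ 1463; y = 1 × 5055/3 ≈ 1685.

x = 1463 px, y = 1685 px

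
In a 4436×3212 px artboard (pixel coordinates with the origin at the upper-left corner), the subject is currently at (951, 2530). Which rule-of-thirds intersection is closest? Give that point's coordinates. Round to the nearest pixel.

Third lines: x ∈ {1479, 2957}, y ∈ {1071, 2141}.
951 is closer to x = 1479; 2530 is closer to y = 2141.
So the nearest intersection is the lower-left power point.

(1479, 2141)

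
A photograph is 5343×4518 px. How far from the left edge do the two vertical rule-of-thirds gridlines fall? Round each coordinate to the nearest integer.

x = 1781 px and x = 3562 px

5343 / 3 = 1781, so the vertical lines sit at one and two thirds of 5343.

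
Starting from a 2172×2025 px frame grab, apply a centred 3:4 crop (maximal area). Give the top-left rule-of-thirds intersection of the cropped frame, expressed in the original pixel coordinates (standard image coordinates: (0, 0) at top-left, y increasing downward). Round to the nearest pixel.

2172/2025 > 3/4, so the 3:4 crop keeps the full height 2025 and trims width to 2025 × 3/4 = 1518.75 px.
Left offset = (2172 − 1518.75)/2 = 326.62 px; top offset = 0.
Top-left is one-third across and one-third down within the crop:
x = 326.62 + 1 × 1518.75/3 ≈ 833; y = 0.00 + 1 × 2025.00/3 ≈ 675.

x = 833 px, y = 675 px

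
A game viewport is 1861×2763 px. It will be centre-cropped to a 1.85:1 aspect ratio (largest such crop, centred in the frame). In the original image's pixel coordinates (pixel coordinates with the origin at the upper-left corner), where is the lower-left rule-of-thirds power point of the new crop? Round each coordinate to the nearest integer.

1861/2763 < 1.85/1, so the 1.85:1 crop keeps the full width 1861 and trims height to 1861 × 1/1.85 = 1005.95 px.
Top offset = (2763 − 1005.95)/2 = 878.53 px; left offset = 0.
Lower-left is one-third across and two-thirds down within the crop:
x = 0.00 + 1 × 1861.00/3 ≈ 620; y = 878.53 + 2 × 1005.95/3 ≈ 1549.

x = 620 px, y = 1549 px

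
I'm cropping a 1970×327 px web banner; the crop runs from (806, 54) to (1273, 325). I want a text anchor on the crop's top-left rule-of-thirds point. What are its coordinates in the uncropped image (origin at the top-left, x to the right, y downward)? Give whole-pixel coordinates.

x = 962 px, y = 144 px

Crop width = 1273 − 806 = 467 px; one third is 155.67 px.
Crop height = 325 − 54 = 271 px; one third is 90.33 px.
The top-left point is one-third across and one-third down within the crop:
x = 806 + 1 × 155.67 ≈ 962; y = 54 + 1 × 90.33 ≈ 144.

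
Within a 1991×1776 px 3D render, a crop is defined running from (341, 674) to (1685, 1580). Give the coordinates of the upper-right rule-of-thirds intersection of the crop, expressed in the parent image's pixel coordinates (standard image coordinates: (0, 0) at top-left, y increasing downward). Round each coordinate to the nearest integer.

Crop width = 1685 − 341 = 1344 px; one third is 448.00 px.
Crop height = 1580 − 674 = 906 px; one third is 302.00 px.
The upper-right point is two-thirds across and one-third down within the crop:
x = 341 + 2 × 448.00 ≈ 1237; y = 674 + 1 × 302.00 ≈ 976.

x = 1237 px, y = 976 px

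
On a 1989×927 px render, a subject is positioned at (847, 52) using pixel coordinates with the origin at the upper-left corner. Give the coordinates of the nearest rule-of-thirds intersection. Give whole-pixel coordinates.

Third lines: x ∈ {663, 1326}, y ∈ {309, 618}.
847 is closer to x = 663; 52 is closer to y = 309.
So the nearest intersection is the upper-left power point.

x = 663 px, y = 309 px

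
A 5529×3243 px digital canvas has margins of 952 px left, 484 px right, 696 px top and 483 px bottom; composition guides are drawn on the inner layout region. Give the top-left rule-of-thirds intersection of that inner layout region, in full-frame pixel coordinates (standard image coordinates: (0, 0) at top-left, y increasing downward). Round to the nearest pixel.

Content width = 5529 − 952 − 484 = 4093 px; content height = 3243 − 696 − 483 = 2064 px.
Top-left is one-third across and one-third down within the inner layout region.
x = 952 + 1 × 4093/3 = 952 + 1364.33 ≈ 2316
y = 696 + 1 × 2064/3 = 696 + 688.00 ≈ 1384

(2316, 1384)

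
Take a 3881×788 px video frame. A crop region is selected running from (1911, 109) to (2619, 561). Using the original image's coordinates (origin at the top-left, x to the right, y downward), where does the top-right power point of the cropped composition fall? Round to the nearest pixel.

x = 2383 px, y = 260 px

Crop width = 2619 − 1911 = 708 px; one third is 236.00 px.
Crop height = 561 − 109 = 452 px; one third is 150.67 px.
The top-right point is two-thirds across and one-third down within the crop:
x = 1911 + 2 × 236.00 ≈ 2383; y = 109 + 1 × 150.67 ≈ 260.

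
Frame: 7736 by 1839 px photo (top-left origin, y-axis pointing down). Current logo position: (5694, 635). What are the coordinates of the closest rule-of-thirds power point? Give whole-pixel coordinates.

x = 5157 px, y = 613 px

Third lines: x ∈ {2579, 5157}, y ∈ {613, 1226}.
5694 is closer to x = 5157; 635 is closer to y = 613.
So the nearest intersection is the upper-right power point.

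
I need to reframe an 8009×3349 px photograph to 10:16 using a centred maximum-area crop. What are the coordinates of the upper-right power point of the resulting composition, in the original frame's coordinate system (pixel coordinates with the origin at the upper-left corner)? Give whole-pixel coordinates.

8009/3349 > 10/16, so the 10:16 crop keeps the full height 3349 and trims width to 3349 × 10/16 = 2093.12 px.
Left offset = (8009 − 2093.12)/2 = 2957.94 px; top offset = 0.
Upper-right is two-thirds across and one-third down within the crop:
x = 2957.94 + 2 × 2093.12/3 ≈ 4353; y = 0.00 + 1 × 3349.00/3 ≈ 1116.

x = 4353 px, y = 1116 px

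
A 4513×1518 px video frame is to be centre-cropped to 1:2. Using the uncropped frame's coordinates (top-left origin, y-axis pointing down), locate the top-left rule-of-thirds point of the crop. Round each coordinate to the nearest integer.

x = 2130 px, y = 506 px

4513/1518 > 1/2, so the 1:2 crop keeps the full height 1518 and trims width to 1518 × 1/2 = 759.00 px.
Left offset = (4513 − 759.00)/2 = 1877.00 px; top offset = 0.
Top-left is one-third across and one-third down within the crop:
x = 1877.00 + 1 × 759.00/3 ≈ 2130; y = 0.00 + 1 × 1518.00/3 ≈ 506.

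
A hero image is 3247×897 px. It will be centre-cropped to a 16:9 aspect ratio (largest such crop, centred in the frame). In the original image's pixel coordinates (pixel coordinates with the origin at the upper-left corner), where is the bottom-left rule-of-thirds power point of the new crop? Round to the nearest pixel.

3247/897 > 16/9, so the 16:9 crop keeps the full height 897 and trims width to 897 × 16/9 = 1594.67 px.
Left offset = (3247 − 1594.67)/2 = 826.17 px; top offset = 0.
Bottom-left is one-third across and two-thirds down within the crop:
x = 826.17 + 1 × 1594.67/3 ≈ 1358; y = 0.00 + 2 × 897.00/3 ≈ 598.

(1358, 598)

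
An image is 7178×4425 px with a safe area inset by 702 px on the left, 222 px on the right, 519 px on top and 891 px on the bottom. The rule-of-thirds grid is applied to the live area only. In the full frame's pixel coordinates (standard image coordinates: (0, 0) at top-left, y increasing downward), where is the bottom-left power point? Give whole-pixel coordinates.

Content width = 7178 − 702 − 222 = 6254 px; content height = 4425 − 519 − 891 = 3015 px.
Bottom-left is one-third across and two-thirds down within the live area.
x = 702 + 1 × 6254/3 = 702 + 2084.67 ≈ 2787
y = 519 + 2 × 3015/3 = 519 + 2010.00 ≈ 2529

x = 2787 px, y = 2529 px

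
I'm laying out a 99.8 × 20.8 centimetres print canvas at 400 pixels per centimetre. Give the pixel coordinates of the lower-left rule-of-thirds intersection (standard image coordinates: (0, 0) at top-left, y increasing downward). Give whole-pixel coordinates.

(13307, 5547)

In pixels the canvas is 99.8 × 400 = 39920 wide and 20.8 × 400 = 8320 tall.
The lower-left point is one-third across and two-thirds down:
x = 1 × 39920/3 ≈ 13307; y = 2 × 8320/3 ≈ 5547.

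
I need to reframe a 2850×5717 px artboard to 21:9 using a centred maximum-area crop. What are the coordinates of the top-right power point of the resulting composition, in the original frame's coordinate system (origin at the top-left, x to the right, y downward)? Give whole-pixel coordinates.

(1900, 2655)

2850/5717 < 21/9, so the 21:9 crop keeps the full width 2850 and trims height to 2850 × 9/21 = 1221.43 px.
Top offset = (5717 − 1221.43)/2 = 2247.79 px; left offset = 0.
Top-right is two-thirds across and one-third down within the crop:
x = 0.00 + 2 × 2850.00/3 ≈ 1900; y = 2247.79 + 1 × 1221.43/3 ≈ 2655.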